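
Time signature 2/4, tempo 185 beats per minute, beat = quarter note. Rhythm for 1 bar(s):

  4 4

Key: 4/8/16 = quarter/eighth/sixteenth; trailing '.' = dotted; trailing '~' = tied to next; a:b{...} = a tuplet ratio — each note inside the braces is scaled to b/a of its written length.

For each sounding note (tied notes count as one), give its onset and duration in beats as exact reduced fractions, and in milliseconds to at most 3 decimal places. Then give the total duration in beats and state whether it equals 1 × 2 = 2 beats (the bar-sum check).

1) 0.0ms=0b +324.324ms=1b
2) 324.324ms=1b +324.324ms=1b
Σ=2b of 2 (185bpm 2/4) — PASS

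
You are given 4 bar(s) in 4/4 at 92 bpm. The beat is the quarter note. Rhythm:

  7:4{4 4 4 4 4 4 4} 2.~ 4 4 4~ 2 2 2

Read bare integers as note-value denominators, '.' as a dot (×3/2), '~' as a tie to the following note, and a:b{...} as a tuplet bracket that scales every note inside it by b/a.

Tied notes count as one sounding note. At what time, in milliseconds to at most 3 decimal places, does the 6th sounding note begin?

note 6 onset = 20/7b = 1863.354ms

1. 0.0ms @ 0 + 372.671ms (4/7)
2. 372.671ms @ 4/7 + 372.671ms (4/7)
3. 745.342ms @ 8/7 + 372.671ms (4/7)
4. 1118.012ms @ 12/7 + 372.671ms (4/7)
5. 1490.683ms @ 16/7 + 372.671ms (4/7)
6. 1863.354ms @ 20/7 + 372.671ms (4/7)
7. 2236.025ms @ 24/7 + 372.671ms (4/7)
8. 2608.696ms @ 4 + 2608.696ms (4)
9. 5217.391ms @ 8 + 652.174ms (1)
10. 5869.565ms @ 9 + 1956.522ms (3)
11. 7826.087ms @ 12 + 1304.348ms (2)
12. 9130.435ms @ 14 + 1304.348ms (2)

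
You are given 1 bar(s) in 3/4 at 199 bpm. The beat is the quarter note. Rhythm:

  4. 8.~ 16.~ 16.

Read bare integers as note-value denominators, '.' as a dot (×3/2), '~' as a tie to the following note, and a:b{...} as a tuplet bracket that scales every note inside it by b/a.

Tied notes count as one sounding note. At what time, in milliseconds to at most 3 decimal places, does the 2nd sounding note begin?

note 2 onset = 3/2b = 452.261ms

1. 0.0ms @ 0 + 452.261ms (3/2)
2. 452.261ms @ 3/2 + 452.261ms (3/2)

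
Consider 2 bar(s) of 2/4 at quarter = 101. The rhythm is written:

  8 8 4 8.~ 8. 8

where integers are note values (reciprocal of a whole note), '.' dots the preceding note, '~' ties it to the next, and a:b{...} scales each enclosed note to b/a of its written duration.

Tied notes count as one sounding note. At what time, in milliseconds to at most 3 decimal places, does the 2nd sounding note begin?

1. 0.0ms @ 0 + 297.03ms (1/2)
2. 297.03ms @ 1/2 + 297.03ms (1/2)
3. 594.059ms @ 1 + 594.059ms (1)
4. 1188.119ms @ 2 + 891.089ms (3/2)
5. 2079.208ms @ 7/2 + 297.03ms (1/2)

note 2 onset = 1/2b = 297.03ms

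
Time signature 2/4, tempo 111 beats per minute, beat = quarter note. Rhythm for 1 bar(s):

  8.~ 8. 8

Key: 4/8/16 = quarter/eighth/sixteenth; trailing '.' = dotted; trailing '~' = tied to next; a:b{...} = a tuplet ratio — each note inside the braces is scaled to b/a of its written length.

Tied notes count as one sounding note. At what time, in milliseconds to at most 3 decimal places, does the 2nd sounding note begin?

1. 0.0ms @ 0 + 810.811ms (3/2)
2. 810.811ms @ 3/2 + 270.27ms (1/2)

note 2 onset = 3/2b = 810.811ms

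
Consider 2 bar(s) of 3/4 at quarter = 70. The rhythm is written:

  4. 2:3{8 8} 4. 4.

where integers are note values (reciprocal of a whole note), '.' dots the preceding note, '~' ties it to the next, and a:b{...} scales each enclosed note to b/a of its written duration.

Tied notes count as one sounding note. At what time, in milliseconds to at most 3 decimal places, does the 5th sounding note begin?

1. 0.0ms @ 0 + 1285.714ms (3/2)
2. 1285.714ms @ 3/2 + 642.857ms (3/4)
3. 1928.571ms @ 9/4 + 642.857ms (3/4)
4. 2571.429ms @ 3 + 1285.714ms (3/2)
5. 3857.143ms @ 9/2 + 1285.714ms (3/2)

note 5 onset = 9/2b = 3857.143ms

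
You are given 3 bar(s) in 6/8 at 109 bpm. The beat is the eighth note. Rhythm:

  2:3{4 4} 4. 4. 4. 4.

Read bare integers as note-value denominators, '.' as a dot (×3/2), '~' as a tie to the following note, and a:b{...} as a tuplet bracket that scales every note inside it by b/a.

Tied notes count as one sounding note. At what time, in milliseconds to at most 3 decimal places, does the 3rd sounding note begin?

1. 0.0ms @ 0 + 1651.376ms (3)
2. 1651.376ms @ 3 + 1651.376ms (3)
3. 3302.752ms @ 6 + 1651.376ms (3)
4. 4954.128ms @ 9 + 1651.376ms (3)
5. 6605.505ms @ 12 + 1651.376ms (3)
6. 8256.881ms @ 15 + 1651.376ms (3)

note 3 onset = 6b = 3302.752ms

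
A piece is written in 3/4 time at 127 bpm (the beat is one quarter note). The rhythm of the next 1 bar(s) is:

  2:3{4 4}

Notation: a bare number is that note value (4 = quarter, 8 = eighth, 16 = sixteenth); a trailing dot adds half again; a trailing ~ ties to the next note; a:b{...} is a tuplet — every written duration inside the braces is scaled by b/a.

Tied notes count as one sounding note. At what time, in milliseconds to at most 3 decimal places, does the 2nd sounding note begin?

note 2 onset = 3/2b = 708.661ms

1. 0.0ms @ 0 + 708.661ms (3/2)
2. 708.661ms @ 3/2 + 708.661ms (3/2)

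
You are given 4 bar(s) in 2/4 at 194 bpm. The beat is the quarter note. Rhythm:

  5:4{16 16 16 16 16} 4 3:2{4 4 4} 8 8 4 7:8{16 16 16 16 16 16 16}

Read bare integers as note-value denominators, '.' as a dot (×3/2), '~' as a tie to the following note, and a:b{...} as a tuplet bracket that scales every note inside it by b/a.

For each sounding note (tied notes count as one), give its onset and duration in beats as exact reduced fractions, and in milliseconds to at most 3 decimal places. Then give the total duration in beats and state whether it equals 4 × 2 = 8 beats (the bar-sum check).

1) 0.0ms=0b +61.856ms=1/5b
2) 61.856ms=1/5b +61.856ms=1/5b
3) 123.711ms=2/5b +61.856ms=1/5b
4) 185.567ms=3/5b +61.856ms=1/5b
5) 247.423ms=4/5b +61.856ms=1/5b
6) 309.278ms=1b +309.278ms=1b
7) 618.557ms=2b +206.186ms=2/3b
8) 824.742ms=8/3b +206.186ms=2/3b
9) 1030.928ms=10/3b +206.186ms=2/3b
10) 1237.113ms=4b +154.639ms=1/2b
11) 1391.753ms=9/2b +154.639ms=1/2b
12) 1546.392ms=5b +309.278ms=1b
13) 1855.67ms=6b +88.365ms=2/7b
14) 1944.035ms=44/7b +88.365ms=2/7b
15) 2032.401ms=46/7b +88.365ms=2/7b
16) 2120.766ms=48/7b +88.365ms=2/7b
17) 2209.131ms=50/7b +88.365ms=2/7b
18) 2297.496ms=52/7b +88.365ms=2/7b
19) 2385.862ms=54/7b +88.365ms=2/7b
Σ=8b of 8 (194bpm 2/4) — PASS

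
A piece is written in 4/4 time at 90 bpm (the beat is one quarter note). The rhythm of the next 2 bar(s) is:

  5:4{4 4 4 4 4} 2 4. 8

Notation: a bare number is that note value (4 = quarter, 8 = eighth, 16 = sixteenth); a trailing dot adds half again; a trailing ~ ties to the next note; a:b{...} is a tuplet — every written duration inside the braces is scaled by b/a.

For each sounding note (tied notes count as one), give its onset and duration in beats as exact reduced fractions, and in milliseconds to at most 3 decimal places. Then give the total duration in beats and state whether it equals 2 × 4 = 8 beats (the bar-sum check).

1) 0.0ms=0b +533.333ms=4/5b
2) 533.333ms=4/5b +533.333ms=4/5b
3) 1066.667ms=8/5b +533.333ms=4/5b
4) 1600.0ms=12/5b +533.333ms=4/5b
5) 2133.333ms=16/5b +533.333ms=4/5b
6) 2666.667ms=4b +1333.333ms=2b
7) 4000.0ms=6b +1000.0ms=3/2b
8) 5000.0ms=15/2b +333.333ms=1/2b
Σ=8b of 8 (90bpm 4/4) — PASS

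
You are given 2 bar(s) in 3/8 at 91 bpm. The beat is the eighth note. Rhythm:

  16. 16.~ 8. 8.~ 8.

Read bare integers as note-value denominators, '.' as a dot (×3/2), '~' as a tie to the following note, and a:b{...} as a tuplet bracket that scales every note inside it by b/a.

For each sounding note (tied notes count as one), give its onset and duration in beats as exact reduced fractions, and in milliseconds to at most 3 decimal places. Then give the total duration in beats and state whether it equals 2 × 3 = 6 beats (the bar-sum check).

1) 0.0ms=0b +494.505ms=3/4b
2) 494.505ms=3/4b +1483.516ms=9/4b
3) 1978.022ms=3b +1978.022ms=3b
Σ=6b of 6 (91bpm 3/8) — PASS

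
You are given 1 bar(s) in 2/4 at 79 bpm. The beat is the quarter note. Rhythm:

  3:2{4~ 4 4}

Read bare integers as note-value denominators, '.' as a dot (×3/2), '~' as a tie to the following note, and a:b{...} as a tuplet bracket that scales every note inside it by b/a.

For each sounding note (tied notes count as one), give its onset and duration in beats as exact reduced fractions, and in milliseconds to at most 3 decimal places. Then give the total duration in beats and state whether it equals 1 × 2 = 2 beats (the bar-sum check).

1) 0.0ms=0b +1012.658ms=4/3b
2) 1012.658ms=4/3b +506.329ms=2/3b
Σ=2b of 2 (79bpm 2/4) — PASS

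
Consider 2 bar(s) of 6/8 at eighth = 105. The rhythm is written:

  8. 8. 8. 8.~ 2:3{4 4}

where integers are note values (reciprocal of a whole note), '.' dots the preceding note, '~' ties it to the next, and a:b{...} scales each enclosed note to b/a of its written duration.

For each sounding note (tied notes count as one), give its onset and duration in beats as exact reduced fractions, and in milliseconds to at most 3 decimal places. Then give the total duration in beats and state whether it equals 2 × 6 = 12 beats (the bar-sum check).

1) 0.0ms=0b +857.143ms=3/2b
2) 857.143ms=3/2b +857.143ms=3/2b
3) 1714.286ms=3b +857.143ms=3/2b
4) 2571.429ms=9/2b +2571.429ms=9/2b
5) 5142.857ms=9b +1714.286ms=3b
Σ=12b of 12 (105bpm 6/8) — PASS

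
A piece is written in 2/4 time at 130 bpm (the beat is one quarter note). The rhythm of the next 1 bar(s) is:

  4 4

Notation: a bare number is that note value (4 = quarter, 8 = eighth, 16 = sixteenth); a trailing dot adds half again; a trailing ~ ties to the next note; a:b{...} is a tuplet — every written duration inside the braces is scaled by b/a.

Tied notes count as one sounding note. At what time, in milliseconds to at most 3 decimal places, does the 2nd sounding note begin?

note 2 onset = 1b = 461.538ms

1. 0.0ms @ 0 + 461.538ms (1)
2. 461.538ms @ 1 + 461.538ms (1)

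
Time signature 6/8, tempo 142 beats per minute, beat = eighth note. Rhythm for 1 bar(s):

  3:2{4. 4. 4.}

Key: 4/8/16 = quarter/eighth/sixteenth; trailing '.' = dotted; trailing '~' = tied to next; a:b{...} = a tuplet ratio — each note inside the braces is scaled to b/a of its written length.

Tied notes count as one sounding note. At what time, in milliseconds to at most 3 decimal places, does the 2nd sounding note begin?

note 2 onset = 2b = 845.07ms

1. 0.0ms @ 0 + 845.07ms (2)
2. 845.07ms @ 2 + 845.07ms (2)
3. 1690.141ms @ 4 + 845.07ms (2)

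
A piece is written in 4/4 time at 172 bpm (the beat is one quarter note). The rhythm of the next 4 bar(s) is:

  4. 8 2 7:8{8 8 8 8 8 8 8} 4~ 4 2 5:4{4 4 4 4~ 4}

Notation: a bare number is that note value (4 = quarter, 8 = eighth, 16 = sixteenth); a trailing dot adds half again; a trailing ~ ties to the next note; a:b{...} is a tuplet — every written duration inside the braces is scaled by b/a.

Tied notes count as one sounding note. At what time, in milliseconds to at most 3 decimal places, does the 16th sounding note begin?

1. 0.0ms @ 0 + 523.256ms (3/2)
2. 523.256ms @ 3/2 + 174.419ms (1/2)
3. 697.674ms @ 2 + 697.674ms (2)
4. 1395.349ms @ 4 + 199.336ms (4/7)
5. 1594.684ms @ 32/7 + 199.336ms (4/7)
6. 1794.02ms @ 36/7 + 199.336ms (4/7)
7. 1993.355ms @ 40/7 + 199.336ms (4/7)
8. 2192.691ms @ 44/7 + 199.336ms (4/7)
9. 2392.027ms @ 48/7 + 199.336ms (4/7)
10. 2591.362ms @ 52/7 + 199.336ms (4/7)
11. 2790.698ms @ 8 + 697.674ms (2)
12. 3488.372ms @ 10 + 697.674ms (2)
13. 4186.047ms @ 12 + 279.07ms (4/5)
14. 4465.116ms @ 64/5 + 279.07ms (4/5)
15. 4744.186ms @ 68/5 + 279.07ms (4/5)
16. 5023.256ms @ 72/5 + 558.14ms (8/5)

note 16 onset = 72/5b = 5023.256ms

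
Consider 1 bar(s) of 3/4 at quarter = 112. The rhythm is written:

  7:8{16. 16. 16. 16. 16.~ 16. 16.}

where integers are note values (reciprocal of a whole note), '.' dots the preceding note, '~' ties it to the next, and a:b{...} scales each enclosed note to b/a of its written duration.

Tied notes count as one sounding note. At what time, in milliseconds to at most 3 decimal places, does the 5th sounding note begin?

note 5 onset = 12/7b = 918.367ms

1. 0.0ms @ 0 + 229.592ms (3/7)
2. 229.592ms @ 3/7 + 229.592ms (3/7)
3. 459.184ms @ 6/7 + 229.592ms (3/7)
4. 688.776ms @ 9/7 + 229.592ms (3/7)
5. 918.367ms @ 12/7 + 459.184ms (6/7)
6. 1377.551ms @ 18/7 + 229.592ms (3/7)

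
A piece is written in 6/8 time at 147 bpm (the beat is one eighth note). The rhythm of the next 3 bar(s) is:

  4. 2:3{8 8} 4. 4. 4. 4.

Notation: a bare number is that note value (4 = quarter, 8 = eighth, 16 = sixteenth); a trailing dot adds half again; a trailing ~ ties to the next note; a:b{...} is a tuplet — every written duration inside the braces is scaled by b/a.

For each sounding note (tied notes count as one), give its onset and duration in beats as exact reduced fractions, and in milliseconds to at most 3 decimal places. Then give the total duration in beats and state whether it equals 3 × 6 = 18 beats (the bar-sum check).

1) 0.0ms=0b +1224.49ms=3b
2) 1224.49ms=3b +612.245ms=3/2b
3) 1836.735ms=9/2b +612.245ms=3/2b
4) 2448.98ms=6b +1224.49ms=3b
5) 3673.469ms=9b +1224.49ms=3b
6) 4897.959ms=12b +1224.49ms=3b
7) 6122.449ms=15b +1224.49ms=3b
Σ=18b of 18 (147bpm 6/8) — PASS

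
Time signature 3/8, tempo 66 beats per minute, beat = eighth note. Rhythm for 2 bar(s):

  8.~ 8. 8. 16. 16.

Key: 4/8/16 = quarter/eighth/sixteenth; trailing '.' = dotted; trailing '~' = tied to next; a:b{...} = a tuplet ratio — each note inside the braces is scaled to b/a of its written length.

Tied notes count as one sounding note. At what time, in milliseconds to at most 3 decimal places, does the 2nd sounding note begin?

note 2 onset = 3b = 2727.273ms

1. 0.0ms @ 0 + 2727.273ms (3)
2. 2727.273ms @ 3 + 1363.636ms (3/2)
3. 4090.909ms @ 9/2 + 681.818ms (3/4)
4. 4772.727ms @ 21/4 + 681.818ms (3/4)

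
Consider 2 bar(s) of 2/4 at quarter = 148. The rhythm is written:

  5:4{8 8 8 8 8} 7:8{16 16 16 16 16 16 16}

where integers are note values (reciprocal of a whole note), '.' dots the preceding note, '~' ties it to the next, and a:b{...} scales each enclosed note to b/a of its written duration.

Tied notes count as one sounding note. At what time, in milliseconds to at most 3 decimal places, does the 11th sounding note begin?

1. 0.0ms @ 0 + 162.162ms (2/5)
2. 162.162ms @ 2/5 + 162.162ms (2/5)
3. 324.324ms @ 4/5 + 162.162ms (2/5)
4. 486.486ms @ 6/5 + 162.162ms (2/5)
5. 648.649ms @ 8/5 + 162.162ms (2/5)
6. 810.811ms @ 2 + 115.83ms (2/7)
7. 926.641ms @ 16/7 + 115.83ms (2/7)
8. 1042.471ms @ 18/7 + 115.83ms (2/7)
9. 1158.301ms @ 20/7 + 115.83ms (2/7)
10. 1274.131ms @ 22/7 + 115.83ms (2/7)
11. 1389.961ms @ 24/7 + 115.83ms (2/7)
12. 1505.792ms @ 26/7 + 115.83ms (2/7)

note 11 onset = 24/7b = 1389.961ms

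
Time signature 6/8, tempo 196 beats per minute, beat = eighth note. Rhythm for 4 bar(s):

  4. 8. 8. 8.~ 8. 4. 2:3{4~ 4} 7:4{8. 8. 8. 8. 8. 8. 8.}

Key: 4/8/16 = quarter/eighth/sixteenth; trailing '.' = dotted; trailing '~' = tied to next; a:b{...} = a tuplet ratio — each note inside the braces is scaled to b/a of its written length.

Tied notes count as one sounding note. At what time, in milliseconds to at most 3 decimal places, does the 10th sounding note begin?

1. 0.0ms @ 0 + 918.367ms (3)
2. 918.367ms @ 3 + 459.184ms (3/2)
3. 1377.551ms @ 9/2 + 459.184ms (3/2)
4. 1836.735ms @ 6 + 918.367ms (3)
5. 2755.102ms @ 9 + 918.367ms (3)
6. 3673.469ms @ 12 + 1836.735ms (6)
7. 5510.204ms @ 18 + 262.391ms (6/7)
8. 5772.595ms @ 132/7 + 262.391ms (6/7)
9. 6034.985ms @ 138/7 + 262.391ms (6/7)
10. 6297.376ms @ 144/7 + 262.391ms (6/7)
11. 6559.767ms @ 150/7 + 262.391ms (6/7)
12. 6822.157ms @ 156/7 + 262.391ms (6/7)
13. 7084.548ms @ 162/7 + 262.391ms (6/7)

note 10 onset = 144/7b = 6297.376ms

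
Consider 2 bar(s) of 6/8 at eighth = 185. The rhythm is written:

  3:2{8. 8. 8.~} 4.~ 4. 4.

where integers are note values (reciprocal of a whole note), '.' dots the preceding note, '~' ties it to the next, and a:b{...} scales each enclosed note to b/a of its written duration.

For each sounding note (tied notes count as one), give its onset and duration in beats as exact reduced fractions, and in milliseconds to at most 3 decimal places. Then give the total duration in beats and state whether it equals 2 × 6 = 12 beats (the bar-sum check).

1) 0.0ms=0b +324.324ms=1b
2) 324.324ms=1b +324.324ms=1b
3) 648.649ms=2b +2270.27ms=7b
4) 2918.919ms=9b +972.973ms=3b
Σ=12b of 12 (185bpm 6/8) — PASS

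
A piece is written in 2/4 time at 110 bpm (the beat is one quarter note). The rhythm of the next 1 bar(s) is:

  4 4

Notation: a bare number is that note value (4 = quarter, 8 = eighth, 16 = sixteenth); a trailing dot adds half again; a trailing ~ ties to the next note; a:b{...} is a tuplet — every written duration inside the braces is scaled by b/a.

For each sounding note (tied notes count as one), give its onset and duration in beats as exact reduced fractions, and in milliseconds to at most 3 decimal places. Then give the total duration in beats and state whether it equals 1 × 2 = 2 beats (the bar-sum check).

1) 0.0ms=0b +545.455ms=1b
2) 545.455ms=1b +545.455ms=1b
Σ=2b of 2 (110bpm 2/4) — PASS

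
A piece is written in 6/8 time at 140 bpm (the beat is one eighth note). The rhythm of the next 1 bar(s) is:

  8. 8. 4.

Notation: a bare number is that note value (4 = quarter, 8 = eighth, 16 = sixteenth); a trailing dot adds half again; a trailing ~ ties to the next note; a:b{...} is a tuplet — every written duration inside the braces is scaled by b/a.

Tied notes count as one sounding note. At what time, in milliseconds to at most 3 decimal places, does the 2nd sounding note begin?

1. 0.0ms @ 0 + 642.857ms (3/2)
2. 642.857ms @ 3/2 + 642.857ms (3/2)
3. 1285.714ms @ 3 + 1285.714ms (3)

note 2 onset = 3/2b = 642.857ms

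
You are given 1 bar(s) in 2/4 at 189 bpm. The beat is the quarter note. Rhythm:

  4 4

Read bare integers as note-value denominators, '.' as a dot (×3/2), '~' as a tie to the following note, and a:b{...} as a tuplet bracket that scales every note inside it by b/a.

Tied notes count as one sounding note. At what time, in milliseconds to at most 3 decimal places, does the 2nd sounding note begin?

1. 0.0ms @ 0 + 317.46ms (1)
2. 317.46ms @ 1 + 317.46ms (1)

note 2 onset = 1b = 317.46ms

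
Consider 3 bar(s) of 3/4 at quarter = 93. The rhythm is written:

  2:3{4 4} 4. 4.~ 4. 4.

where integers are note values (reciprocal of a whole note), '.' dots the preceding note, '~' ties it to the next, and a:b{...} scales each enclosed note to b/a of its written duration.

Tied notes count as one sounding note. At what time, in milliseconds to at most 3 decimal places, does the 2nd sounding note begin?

1. 0.0ms @ 0 + 967.742ms (3/2)
2. 967.742ms @ 3/2 + 967.742ms (3/2)
3. 1935.484ms @ 3 + 967.742ms (3/2)
4. 2903.226ms @ 9/2 + 1935.484ms (3)
5. 4838.71ms @ 15/2 + 967.742ms (3/2)

note 2 onset = 3/2b = 967.742ms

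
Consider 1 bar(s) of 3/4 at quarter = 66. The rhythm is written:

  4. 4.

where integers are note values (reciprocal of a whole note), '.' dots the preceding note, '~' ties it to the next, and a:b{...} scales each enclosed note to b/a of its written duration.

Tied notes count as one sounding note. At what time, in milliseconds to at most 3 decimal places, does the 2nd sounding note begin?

1. 0.0ms @ 0 + 1363.636ms (3/2)
2. 1363.636ms @ 3/2 + 1363.636ms (3/2)

note 2 onset = 3/2b = 1363.636ms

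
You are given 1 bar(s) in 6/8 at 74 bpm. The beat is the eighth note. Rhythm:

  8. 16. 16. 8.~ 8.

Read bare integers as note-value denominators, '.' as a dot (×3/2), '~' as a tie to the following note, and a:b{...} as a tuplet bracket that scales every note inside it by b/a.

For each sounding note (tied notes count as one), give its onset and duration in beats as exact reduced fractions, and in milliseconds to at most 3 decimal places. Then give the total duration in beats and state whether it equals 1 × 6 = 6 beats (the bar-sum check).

1) 0.0ms=0b +1216.216ms=3/2b
2) 1216.216ms=3/2b +608.108ms=3/4b
3) 1824.324ms=9/4b +608.108ms=3/4b
4) 2432.432ms=3b +2432.432ms=3b
Σ=6b of 6 (74bpm 6/8) — PASS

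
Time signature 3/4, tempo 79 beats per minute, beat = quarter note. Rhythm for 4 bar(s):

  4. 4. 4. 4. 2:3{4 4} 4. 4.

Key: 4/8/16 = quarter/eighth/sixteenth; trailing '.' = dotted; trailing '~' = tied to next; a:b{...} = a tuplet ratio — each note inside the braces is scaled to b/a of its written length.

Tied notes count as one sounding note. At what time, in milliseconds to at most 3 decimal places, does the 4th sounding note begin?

1. 0.0ms @ 0 + 1139.241ms (3/2)
2. 1139.241ms @ 3/2 + 1139.241ms (3/2)
3. 2278.481ms @ 3 + 1139.241ms (3/2)
4. 3417.722ms @ 9/2 + 1139.241ms (3/2)
5. 4556.962ms @ 6 + 1139.241ms (3/2)
6. 5696.203ms @ 15/2 + 1139.241ms (3/2)
7. 6835.443ms @ 9 + 1139.241ms (3/2)
8. 7974.684ms @ 21/2 + 1139.241ms (3/2)

note 4 onset = 9/2b = 3417.722ms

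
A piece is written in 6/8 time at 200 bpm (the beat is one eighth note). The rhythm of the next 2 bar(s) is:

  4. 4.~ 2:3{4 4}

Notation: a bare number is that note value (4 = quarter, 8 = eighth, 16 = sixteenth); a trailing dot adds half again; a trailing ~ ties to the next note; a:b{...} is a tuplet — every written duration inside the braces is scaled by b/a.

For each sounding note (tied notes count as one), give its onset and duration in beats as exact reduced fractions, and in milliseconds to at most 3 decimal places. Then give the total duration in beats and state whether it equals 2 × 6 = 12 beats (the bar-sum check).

1) 0.0ms=0b +900.0ms=3b
2) 900.0ms=3b +1800.0ms=6b
3) 2700.0ms=9b +900.0ms=3b
Σ=12b of 12 (200bpm 6/8) — PASS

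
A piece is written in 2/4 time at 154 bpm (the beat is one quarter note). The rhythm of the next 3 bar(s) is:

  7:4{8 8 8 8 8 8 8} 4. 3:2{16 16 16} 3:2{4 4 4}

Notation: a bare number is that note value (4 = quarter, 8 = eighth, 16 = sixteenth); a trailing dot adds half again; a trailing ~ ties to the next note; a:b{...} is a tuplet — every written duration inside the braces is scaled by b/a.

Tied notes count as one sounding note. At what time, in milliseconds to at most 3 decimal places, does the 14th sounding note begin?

note 14 onset = 16/3b = 2077.922ms

1. 0.0ms @ 0 + 111.317ms (2/7)
2. 111.317ms @ 2/7 + 111.317ms (2/7)
3. 222.635ms @ 4/7 + 111.317ms (2/7)
4. 333.952ms @ 6/7 + 111.317ms (2/7)
5. 445.269ms @ 8/7 + 111.317ms (2/7)
6. 556.586ms @ 10/7 + 111.317ms (2/7)
7. 667.904ms @ 12/7 + 111.317ms (2/7)
8. 779.221ms @ 2 + 584.416ms (3/2)
9. 1363.636ms @ 7/2 + 64.935ms (1/6)
10. 1428.571ms @ 11/3 + 64.935ms (1/6)
11. 1493.506ms @ 23/6 + 64.935ms (1/6)
12. 1558.442ms @ 4 + 259.74ms (2/3)
13. 1818.182ms @ 14/3 + 259.74ms (2/3)
14. 2077.922ms @ 16/3 + 259.74ms (2/3)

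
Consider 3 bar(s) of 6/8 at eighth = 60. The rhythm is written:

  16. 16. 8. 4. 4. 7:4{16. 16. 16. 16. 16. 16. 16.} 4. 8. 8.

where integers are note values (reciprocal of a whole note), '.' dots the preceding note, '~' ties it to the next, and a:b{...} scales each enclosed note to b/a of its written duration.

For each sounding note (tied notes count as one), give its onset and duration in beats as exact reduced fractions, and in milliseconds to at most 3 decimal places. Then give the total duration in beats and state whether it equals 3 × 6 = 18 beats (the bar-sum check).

1) 0.0ms=0b +750.0ms=3/4b
2) 750.0ms=3/4b +750.0ms=3/4b
3) 1500.0ms=3/2b +1500.0ms=3/2b
4) 3000.0ms=3b +3000.0ms=3b
5) 6000.0ms=6b +3000.0ms=3b
6) 9000.0ms=9b +428.571ms=3/7b
7) 9428.571ms=66/7b +428.571ms=3/7b
8) 9857.143ms=69/7b +428.571ms=3/7b
9) 10285.714ms=72/7b +428.571ms=3/7b
10) 10714.286ms=75/7b +428.571ms=3/7b
11) 11142.857ms=78/7b +428.571ms=3/7b
12) 11571.429ms=81/7b +428.571ms=3/7b
13) 12000.0ms=12b +3000.0ms=3b
14) 15000.0ms=15b +1500.0ms=3/2b
15) 16500.0ms=33/2b +1500.0ms=3/2b
Σ=18b of 18 (60bpm 6/8) — PASS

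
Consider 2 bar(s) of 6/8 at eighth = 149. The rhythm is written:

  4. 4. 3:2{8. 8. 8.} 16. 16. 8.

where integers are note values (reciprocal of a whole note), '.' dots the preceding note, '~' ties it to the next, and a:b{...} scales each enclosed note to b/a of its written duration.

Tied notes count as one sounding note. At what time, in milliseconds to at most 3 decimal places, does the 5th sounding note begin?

note 5 onset = 8b = 3221.477ms

1. 0.0ms @ 0 + 1208.054ms (3)
2. 1208.054ms @ 3 + 1208.054ms (3)
3. 2416.107ms @ 6 + 402.685ms (1)
4. 2818.792ms @ 7 + 402.685ms (1)
5. 3221.477ms @ 8 + 402.685ms (1)
6. 3624.161ms @ 9 + 302.013ms (3/4)
7. 3926.174ms @ 39/4 + 302.013ms (3/4)
8. 4228.188ms @ 21/2 + 604.027ms (3/2)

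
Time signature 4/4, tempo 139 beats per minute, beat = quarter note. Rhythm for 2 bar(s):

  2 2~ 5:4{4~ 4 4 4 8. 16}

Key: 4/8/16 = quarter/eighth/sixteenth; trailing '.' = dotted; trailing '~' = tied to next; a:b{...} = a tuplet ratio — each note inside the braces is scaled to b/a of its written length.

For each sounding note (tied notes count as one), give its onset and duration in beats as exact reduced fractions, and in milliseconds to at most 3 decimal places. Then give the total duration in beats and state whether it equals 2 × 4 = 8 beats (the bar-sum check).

1) 0.0ms=0b +863.309ms=2b
2) 863.309ms=2b +1553.957ms=18/5b
3) 2417.266ms=28/5b +345.324ms=4/5b
4) 2762.59ms=32/5b +345.324ms=4/5b
5) 3107.914ms=36/5b +258.993ms=3/5b
6) 3366.906ms=39/5b +86.331ms=1/5b
Σ=8b of 8 (139bpm 4/4) — PASS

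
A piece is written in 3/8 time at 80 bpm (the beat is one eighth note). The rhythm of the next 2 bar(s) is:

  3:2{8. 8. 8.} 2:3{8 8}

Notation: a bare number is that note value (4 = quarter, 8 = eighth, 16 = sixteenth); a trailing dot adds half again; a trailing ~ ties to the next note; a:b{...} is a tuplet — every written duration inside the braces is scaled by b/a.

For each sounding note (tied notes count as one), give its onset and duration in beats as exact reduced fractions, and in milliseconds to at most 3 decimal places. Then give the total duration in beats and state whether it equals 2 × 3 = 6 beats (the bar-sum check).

1) 0.0ms=0b +750.0ms=1b
2) 750.0ms=1b +750.0ms=1b
3) 1500.0ms=2b +750.0ms=1b
4) 2250.0ms=3b +1125.0ms=3/2b
5) 3375.0ms=9/2b +1125.0ms=3/2b
Σ=6b of 6 (80bpm 3/8) — PASS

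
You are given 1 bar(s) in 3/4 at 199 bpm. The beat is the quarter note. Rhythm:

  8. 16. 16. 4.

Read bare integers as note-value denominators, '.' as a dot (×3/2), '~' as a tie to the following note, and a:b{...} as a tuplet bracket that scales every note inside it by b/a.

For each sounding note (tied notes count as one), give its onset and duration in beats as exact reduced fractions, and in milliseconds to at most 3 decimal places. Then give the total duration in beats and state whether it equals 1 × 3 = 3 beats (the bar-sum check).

1) 0.0ms=0b +226.131ms=3/4b
2) 226.131ms=3/4b +113.065ms=3/8b
3) 339.196ms=9/8b +113.065ms=3/8b
4) 452.261ms=3/2b +452.261ms=3/2b
Σ=3b of 3 (199bpm 3/4) — PASS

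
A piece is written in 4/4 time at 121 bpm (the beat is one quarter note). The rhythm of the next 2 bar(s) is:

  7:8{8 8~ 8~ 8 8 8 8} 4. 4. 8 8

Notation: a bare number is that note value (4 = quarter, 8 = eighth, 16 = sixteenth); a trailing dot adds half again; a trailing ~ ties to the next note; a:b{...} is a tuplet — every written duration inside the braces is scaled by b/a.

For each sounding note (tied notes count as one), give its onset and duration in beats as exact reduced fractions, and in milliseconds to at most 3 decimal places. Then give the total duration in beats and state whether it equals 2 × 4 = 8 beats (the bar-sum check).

1) 0.0ms=0b +283.353ms=4/7b
2) 283.353ms=4/7b +850.059ms=12/7b
3) 1133.412ms=16/7b +283.353ms=4/7b
4) 1416.765ms=20/7b +283.353ms=4/7b
5) 1700.118ms=24/7b +283.353ms=4/7b
6) 1983.471ms=4b +743.802ms=3/2b
7) 2727.273ms=11/2b +743.802ms=3/2b
8) 3471.074ms=7b +247.934ms=1/2b
9) 3719.008ms=15/2b +247.934ms=1/2b
Σ=8b of 8 (121bpm 4/4) — PASS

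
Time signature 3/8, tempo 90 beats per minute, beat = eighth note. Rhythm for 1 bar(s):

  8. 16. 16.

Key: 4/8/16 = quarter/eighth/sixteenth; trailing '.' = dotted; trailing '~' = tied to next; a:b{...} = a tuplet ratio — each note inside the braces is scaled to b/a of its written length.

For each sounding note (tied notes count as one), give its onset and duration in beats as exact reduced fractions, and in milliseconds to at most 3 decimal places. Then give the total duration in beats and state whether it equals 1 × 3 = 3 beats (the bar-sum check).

1) 0.0ms=0b +1000.0ms=3/2b
2) 1000.0ms=3/2b +500.0ms=3/4b
3) 1500.0ms=9/4b +500.0ms=3/4b
Σ=3b of 3 (90bpm 3/8) — PASS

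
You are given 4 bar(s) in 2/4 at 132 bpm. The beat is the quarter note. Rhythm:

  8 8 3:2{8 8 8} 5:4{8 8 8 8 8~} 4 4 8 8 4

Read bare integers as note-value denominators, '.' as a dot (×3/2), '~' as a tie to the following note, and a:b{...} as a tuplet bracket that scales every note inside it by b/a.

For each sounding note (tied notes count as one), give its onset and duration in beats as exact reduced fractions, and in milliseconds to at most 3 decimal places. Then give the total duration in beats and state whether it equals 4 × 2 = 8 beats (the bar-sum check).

1) 0.0ms=0b +227.273ms=1/2b
2) 227.273ms=1/2b +227.273ms=1/2b
3) 454.545ms=1b +151.515ms=1/3b
4) 606.061ms=4/3b +151.515ms=1/3b
5) 757.576ms=5/3b +151.515ms=1/3b
6) 909.091ms=2b +181.818ms=2/5b
7) 1090.909ms=12/5b +181.818ms=2/5b
8) 1272.727ms=14/5b +181.818ms=2/5b
9) 1454.545ms=16/5b +181.818ms=2/5b
10) 1636.364ms=18/5b +636.364ms=7/5b
11) 2272.727ms=5b +454.545ms=1b
12) 2727.273ms=6b +227.273ms=1/2b
13) 2954.545ms=13/2b +227.273ms=1/2b
14) 3181.818ms=7b +454.545ms=1b
Σ=8b of 8 (132bpm 2/4) — PASS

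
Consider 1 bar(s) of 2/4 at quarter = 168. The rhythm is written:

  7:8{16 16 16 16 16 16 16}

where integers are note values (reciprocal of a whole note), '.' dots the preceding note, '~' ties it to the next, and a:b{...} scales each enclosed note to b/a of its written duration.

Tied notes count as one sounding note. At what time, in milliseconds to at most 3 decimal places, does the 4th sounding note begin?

note 4 onset = 6/7b = 306.122ms

1. 0.0ms @ 0 + 102.041ms (2/7)
2. 102.041ms @ 2/7 + 102.041ms (2/7)
3. 204.082ms @ 4/7 + 102.041ms (2/7)
4. 306.122ms @ 6/7 + 102.041ms (2/7)
5. 408.163ms @ 8/7 + 102.041ms (2/7)
6. 510.204ms @ 10/7 + 102.041ms (2/7)
7. 612.245ms @ 12/7 + 102.041ms (2/7)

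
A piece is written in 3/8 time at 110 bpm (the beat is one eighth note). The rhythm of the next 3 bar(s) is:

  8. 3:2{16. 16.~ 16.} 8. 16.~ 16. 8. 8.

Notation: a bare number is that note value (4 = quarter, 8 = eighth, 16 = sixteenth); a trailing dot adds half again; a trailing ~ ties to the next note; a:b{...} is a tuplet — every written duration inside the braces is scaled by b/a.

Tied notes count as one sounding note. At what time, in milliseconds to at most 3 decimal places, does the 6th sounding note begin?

1. 0.0ms @ 0 + 818.182ms (3/2)
2. 818.182ms @ 3/2 + 272.727ms (1/2)
3. 1090.909ms @ 2 + 545.455ms (1)
4. 1636.364ms @ 3 + 818.182ms (3/2)
5. 2454.545ms @ 9/2 + 818.182ms (3/2)
6. 3272.727ms @ 6 + 818.182ms (3/2)
7. 4090.909ms @ 15/2 + 818.182ms (3/2)

note 6 onset = 6b = 3272.727ms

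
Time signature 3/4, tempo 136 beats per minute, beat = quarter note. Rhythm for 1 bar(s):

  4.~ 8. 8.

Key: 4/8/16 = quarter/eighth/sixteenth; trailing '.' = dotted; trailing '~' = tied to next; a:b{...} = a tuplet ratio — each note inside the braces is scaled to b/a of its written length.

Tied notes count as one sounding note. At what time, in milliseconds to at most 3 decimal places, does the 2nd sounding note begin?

1. 0.0ms @ 0 + 992.647ms (9/4)
2. 992.647ms @ 9/4 + 330.882ms (3/4)

note 2 onset = 9/4b = 992.647ms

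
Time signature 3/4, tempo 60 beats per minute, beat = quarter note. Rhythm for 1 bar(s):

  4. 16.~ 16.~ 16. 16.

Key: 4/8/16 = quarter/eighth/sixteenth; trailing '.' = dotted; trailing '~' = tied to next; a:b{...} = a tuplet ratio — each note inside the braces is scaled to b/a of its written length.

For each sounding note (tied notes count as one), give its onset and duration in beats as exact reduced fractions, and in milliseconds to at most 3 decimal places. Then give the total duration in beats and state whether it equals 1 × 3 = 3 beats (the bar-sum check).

1) 0.0ms=0b +1500.0ms=3/2b
2) 1500.0ms=3/2b +1125.0ms=9/8b
3) 2625.0ms=21/8b +375.0ms=3/8b
Σ=3b of 3 (60bpm 3/4) — PASS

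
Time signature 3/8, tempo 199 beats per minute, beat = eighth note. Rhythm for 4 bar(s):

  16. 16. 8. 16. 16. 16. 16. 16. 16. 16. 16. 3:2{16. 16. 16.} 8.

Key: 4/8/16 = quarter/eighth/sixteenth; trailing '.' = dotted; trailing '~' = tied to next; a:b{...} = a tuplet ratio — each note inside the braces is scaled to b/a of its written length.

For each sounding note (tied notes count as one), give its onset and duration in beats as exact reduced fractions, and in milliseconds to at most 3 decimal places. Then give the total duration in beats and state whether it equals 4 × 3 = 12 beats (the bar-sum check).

1) 0.0ms=0b +226.131ms=3/4b
2) 226.131ms=3/4b +226.131ms=3/4b
3) 452.261ms=3/2b +452.261ms=3/2b
4) 904.523ms=3b +226.131ms=3/4b
5) 1130.653ms=15/4b +226.131ms=3/4b
6) 1356.784ms=9/2b +226.131ms=3/4b
7) 1582.915ms=21/4b +226.131ms=3/4b
8) 1809.045ms=6b +226.131ms=3/4b
9) 2035.176ms=27/4b +226.131ms=3/4b
10) 2261.307ms=15/2b +226.131ms=3/4b
11) 2487.437ms=33/4b +226.131ms=3/4b
12) 2713.568ms=9b +150.754ms=1/2b
13) 2864.322ms=19/2b +150.754ms=1/2b
14) 3015.075ms=10b +150.754ms=1/2b
15) 3165.829ms=21/2b +452.261ms=3/2b
Σ=12b of 12 (199bpm 3/8) — PASS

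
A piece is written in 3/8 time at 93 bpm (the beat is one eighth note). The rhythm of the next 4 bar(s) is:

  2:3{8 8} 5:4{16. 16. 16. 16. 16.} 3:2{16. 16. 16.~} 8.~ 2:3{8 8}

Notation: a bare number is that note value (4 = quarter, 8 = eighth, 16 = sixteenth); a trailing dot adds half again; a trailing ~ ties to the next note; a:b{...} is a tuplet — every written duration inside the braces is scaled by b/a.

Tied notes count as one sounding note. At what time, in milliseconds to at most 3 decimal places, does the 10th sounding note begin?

note 10 onset = 7b = 4516.129ms

1. 0.0ms @ 0 + 967.742ms (3/2)
2. 967.742ms @ 3/2 + 967.742ms (3/2)
3. 1935.484ms @ 3 + 387.097ms (3/5)
4. 2322.581ms @ 18/5 + 387.097ms (3/5)
5. 2709.677ms @ 21/5 + 387.097ms (3/5)
6. 3096.774ms @ 24/5 + 387.097ms (3/5)
7. 3483.871ms @ 27/5 + 387.097ms (3/5)
8. 3870.968ms @ 6 + 322.581ms (1/2)
9. 4193.548ms @ 13/2 + 322.581ms (1/2)
10. 4516.129ms @ 7 + 2258.065ms (7/2)
11. 6774.194ms @ 21/2 + 967.742ms (3/2)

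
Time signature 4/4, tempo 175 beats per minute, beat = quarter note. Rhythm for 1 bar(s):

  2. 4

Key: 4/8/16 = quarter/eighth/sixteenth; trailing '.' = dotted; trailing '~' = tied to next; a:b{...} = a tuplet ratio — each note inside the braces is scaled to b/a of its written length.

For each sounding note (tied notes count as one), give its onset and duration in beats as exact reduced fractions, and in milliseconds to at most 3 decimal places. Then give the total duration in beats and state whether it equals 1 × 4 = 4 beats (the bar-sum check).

1) 0.0ms=0b +1028.571ms=3b
2) 1028.571ms=3b +342.857ms=1b
Σ=4b of 4 (175bpm 4/4) — PASS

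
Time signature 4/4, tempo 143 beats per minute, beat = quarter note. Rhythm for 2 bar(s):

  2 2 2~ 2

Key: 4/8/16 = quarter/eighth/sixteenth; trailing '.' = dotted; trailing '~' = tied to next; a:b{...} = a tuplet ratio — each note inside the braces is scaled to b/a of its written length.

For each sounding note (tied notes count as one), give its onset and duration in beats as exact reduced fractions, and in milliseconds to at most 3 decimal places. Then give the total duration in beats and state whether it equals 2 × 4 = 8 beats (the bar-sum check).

1) 0.0ms=0b +839.161ms=2b
2) 839.161ms=2b +839.161ms=2b
3) 1678.322ms=4b +1678.322ms=4b
Σ=8b of 8 (143bpm 4/4) — PASS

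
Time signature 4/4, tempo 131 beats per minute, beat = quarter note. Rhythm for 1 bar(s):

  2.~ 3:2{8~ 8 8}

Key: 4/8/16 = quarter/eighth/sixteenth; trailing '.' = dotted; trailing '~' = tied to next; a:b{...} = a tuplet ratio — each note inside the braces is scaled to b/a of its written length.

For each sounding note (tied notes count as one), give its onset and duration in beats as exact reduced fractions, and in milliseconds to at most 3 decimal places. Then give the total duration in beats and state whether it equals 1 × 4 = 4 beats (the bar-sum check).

1) 0.0ms=0b +1679.389ms=11/3b
2) 1679.389ms=11/3b +152.672ms=1/3b
Σ=4b of 4 (131bpm 4/4) — PASS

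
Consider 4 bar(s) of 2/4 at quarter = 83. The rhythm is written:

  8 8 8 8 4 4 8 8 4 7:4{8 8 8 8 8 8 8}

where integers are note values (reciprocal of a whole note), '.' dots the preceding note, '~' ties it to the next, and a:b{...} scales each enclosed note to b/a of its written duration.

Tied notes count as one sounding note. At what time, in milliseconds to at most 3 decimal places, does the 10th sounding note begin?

note 10 onset = 6b = 4337.349ms

1. 0.0ms @ 0 + 361.446ms (1/2)
2. 361.446ms @ 1/2 + 361.446ms (1/2)
3. 722.892ms @ 1 + 361.446ms (1/2)
4. 1084.337ms @ 3/2 + 361.446ms (1/2)
5. 1445.783ms @ 2 + 722.892ms (1)
6. 2168.675ms @ 3 + 722.892ms (1)
7. 2891.566ms @ 4 + 361.446ms (1/2)
8. 3253.012ms @ 9/2 + 361.446ms (1/2)
9. 3614.458ms @ 5 + 722.892ms (1)
10. 4337.349ms @ 6 + 206.54ms (2/7)
11. 4543.89ms @ 44/7 + 206.54ms (2/7)
12. 4750.43ms @ 46/7 + 206.54ms (2/7)
13. 4956.971ms @ 48/7 + 206.54ms (2/7)
14. 5163.511ms @ 50/7 + 206.54ms (2/7)
15. 5370.052ms @ 52/7 + 206.54ms (2/7)
16. 5576.592ms @ 54/7 + 206.54ms (2/7)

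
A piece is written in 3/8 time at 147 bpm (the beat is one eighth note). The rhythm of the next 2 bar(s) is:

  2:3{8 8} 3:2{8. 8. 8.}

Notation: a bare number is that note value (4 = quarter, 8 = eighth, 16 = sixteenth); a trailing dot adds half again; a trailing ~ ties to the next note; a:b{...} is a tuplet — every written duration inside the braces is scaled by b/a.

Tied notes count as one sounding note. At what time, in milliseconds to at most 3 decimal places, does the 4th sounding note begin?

note 4 onset = 4b = 1632.653ms

1. 0.0ms @ 0 + 612.245ms (3/2)
2. 612.245ms @ 3/2 + 612.245ms (3/2)
3. 1224.49ms @ 3 + 408.163ms (1)
4. 1632.653ms @ 4 + 408.163ms (1)
5. 2040.816ms @ 5 + 408.163ms (1)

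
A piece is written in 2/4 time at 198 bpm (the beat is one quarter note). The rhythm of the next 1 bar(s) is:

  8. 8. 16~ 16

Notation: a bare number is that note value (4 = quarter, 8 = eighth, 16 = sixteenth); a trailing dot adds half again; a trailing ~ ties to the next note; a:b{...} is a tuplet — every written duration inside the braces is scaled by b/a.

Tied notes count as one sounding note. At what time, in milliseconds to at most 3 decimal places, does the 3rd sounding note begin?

note 3 onset = 3/2b = 454.545ms

1. 0.0ms @ 0 + 227.273ms (3/4)
2. 227.273ms @ 3/4 + 227.273ms (3/4)
3. 454.545ms @ 3/2 + 151.515ms (1/2)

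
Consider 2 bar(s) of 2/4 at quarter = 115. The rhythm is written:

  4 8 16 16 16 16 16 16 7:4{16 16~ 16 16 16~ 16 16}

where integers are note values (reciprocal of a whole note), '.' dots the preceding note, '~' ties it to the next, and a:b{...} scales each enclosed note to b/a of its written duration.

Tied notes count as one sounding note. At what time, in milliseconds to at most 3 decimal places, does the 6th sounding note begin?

note 6 onset = 9/4b = 1173.913ms

1. 0.0ms @ 0 + 521.739ms (1)
2. 521.739ms @ 1 + 260.87ms (1/2)
3. 782.609ms @ 3/2 + 130.435ms (1/4)
4. 913.043ms @ 7/4 + 130.435ms (1/4)
5. 1043.478ms @ 2 + 130.435ms (1/4)
6. 1173.913ms @ 9/4 + 130.435ms (1/4)
7. 1304.348ms @ 5/2 + 130.435ms (1/4)
8. 1434.783ms @ 11/4 + 130.435ms (1/4)
9. 1565.217ms @ 3 + 74.534ms (1/7)
10. 1639.752ms @ 22/7 + 149.068ms (2/7)
11. 1788.82ms @ 24/7 + 74.534ms (1/7)
12. 1863.354ms @ 25/7 + 149.068ms (2/7)
13. 2012.422ms @ 27/7 + 74.534ms (1/7)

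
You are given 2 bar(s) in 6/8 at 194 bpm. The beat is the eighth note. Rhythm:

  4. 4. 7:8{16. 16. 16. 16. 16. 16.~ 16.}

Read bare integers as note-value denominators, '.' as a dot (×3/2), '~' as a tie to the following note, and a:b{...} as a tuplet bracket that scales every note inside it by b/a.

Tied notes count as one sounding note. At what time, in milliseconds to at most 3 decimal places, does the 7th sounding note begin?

1. 0.0ms @ 0 + 927.835ms (3)
2. 927.835ms @ 3 + 927.835ms (3)
3. 1855.67ms @ 6 + 265.096ms (6/7)
4. 2120.766ms @ 48/7 + 265.096ms (6/7)
5. 2385.862ms @ 54/7 + 265.096ms (6/7)
6. 2650.957ms @ 60/7 + 265.096ms (6/7)
7. 2916.053ms @ 66/7 + 265.096ms (6/7)
8. 3181.149ms @ 72/7 + 530.191ms (12/7)

note 7 onset = 66/7b = 2916.053ms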